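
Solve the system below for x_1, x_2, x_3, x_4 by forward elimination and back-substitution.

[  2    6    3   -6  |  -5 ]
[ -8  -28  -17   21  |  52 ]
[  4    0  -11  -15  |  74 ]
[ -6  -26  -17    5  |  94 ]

Forward elimination on [A|b]:
R2 <- R2 - (-4)*R1:  [  0  -4  -5  -3  32 ]
R3 <- R3 - (2)*R1:  [   0  -12  -17   -3   84 ]
R4 <- R4 - (-3)*R1:  [   0   -8   -8  -13   79 ]
R3 <- R3 - (3)*R2:  [   0    0   -2    6  -12 ]
R4 <- R4 - (2)*R2:  [  0   0   2  -7  15 ]
R4 <- R4 - (-1)*R3:  [  0   0   0  -1   3 ]
Row echelon form:
[ 2   6   3  -6  |   -5 ]
[ 0  -4  -5  -3  |   32 ]
[ 0   0  -2   6  |  -12 ]
[ 0   0   0  -1  |    3 ]
Back-substitution:
x_4 = (3) / -1 = -3
x_3 = (-12 - (6)*(-3)) / -2 = -3
x_2 = (32 - (-5)*(-3) - (-3)*(-3)) / -4 = -2
x_1 = (-5 - (6)*(-2) - (3)*(-3) - (-6)*(-3)) / 2 = -1

(-1, -2, -3, -3)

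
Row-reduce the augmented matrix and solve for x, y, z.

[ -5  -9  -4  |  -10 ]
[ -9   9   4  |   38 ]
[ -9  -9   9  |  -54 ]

(-2, 4, -4)

Forward elimination on [A|b]:
R2 <- R2 - (9/5)*R1:  [     0  126/5   56/5     56 ]
R3 <- R3 - (9/5)*R1:  [    0  36/5  81/5   -36 ]
R3 <- R3 - (2/7)*R2:  [   0    0   13  -52 ]
Row echelon form:
[ -5     -9    -4  |  -10 ]
[  0  126/5  56/5  |   56 ]
[  0      0    13  |  -52 ]
Back-substitution:
z = (-52) / 13 = -4
y = (56 - (56/5)*(-4)) / (126/5) = 4
x = (-10 - (-9)*(4) - (-4)*(-4)) / -5 = -2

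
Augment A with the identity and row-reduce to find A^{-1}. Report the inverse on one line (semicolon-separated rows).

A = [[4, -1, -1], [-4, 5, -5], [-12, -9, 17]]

Gauss-Jordan on [A | I]:
R1 <- (1/4)*R1:  [    1  -1/4  -1/4  |   1/4     0     0 ]
R2 <- R2 - (-4)*R1:  [  0   4  -6  |   1   1   0 ]
R3 <- R3 - (-12)*R1:  [   0  -12   14  |    3    0    1 ]
R2 <- (1/4)*R2:  [    0     1  -3/2  |   1/4   1/4     0 ]
R1 <- R1 - (-1/4)*R2:  [    1     0  -5/8  |  5/16  1/16     0 ]
R3 <- R3 - (-12)*R2:  [  0   0  -4  |   6   3   1 ]
R3 <- (1/-4)*R3:  [    0     0     1  |  -3/2  -3/4  -1/4 ]
R1 <- R1 - (-5/8)*R3:  [      1       0       0  |    -5/8  -13/32   -5/32 ]
R2 <- R2 - (-3/2)*R3:  [    0     1     0  |    -2  -7/8  -3/8 ]
Right block of [I | A^{-1}] is the inverse:
[ -5/8  -13/32  -5/32 ]
[   -2    -7/8   -3/8 ]
[ -3/2    -3/4   -1/4 ]

inverse = [-5/8 -13/32 -5/32; -2 -7/8 -3/8; -3/2 -3/4 -1/4]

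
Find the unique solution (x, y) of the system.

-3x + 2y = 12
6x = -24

Forward elimination on [A|b]:
R2 <- R2 - (-2)*R1:  [ 0  4  0 ]
Row echelon form:
[ -3  2  |  12 ]
[  0  4  |   0 ]
Back-substitution:
y = (0) / 4 = 0
x = (12 - (2)*(0)) / -3 = -4

(-4, 0)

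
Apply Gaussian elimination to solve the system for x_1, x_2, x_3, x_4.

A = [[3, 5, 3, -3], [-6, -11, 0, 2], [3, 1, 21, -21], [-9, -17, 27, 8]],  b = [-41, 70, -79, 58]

Forward elimination on [A|b]:
R2 <- R2 - (-2)*R1:  [   0   -1    6   -4  -12 ]
R3 <- R3 - (1)*R1:  [   0   -4   18  -18  -38 ]
R4 <- R4 - (-3)*R1:  [   0   -2   36   -1  -65 ]
R3 <- R3 - (4)*R2:  [  0   0  -6  -2  10 ]
R4 <- R4 - (2)*R2:  [   0    0   24    7  -41 ]
R4 <- R4 - (-4)*R3:  [  0   0   0  -1  -1 ]
Row echelon form:
[ 3   5   3  -3  |  -41 ]
[ 0  -1   6  -4  |  -12 ]
[ 0   0  -6  -2  |   10 ]
[ 0   0   0  -1  |   -1 ]
Back-substitution:
x_4 = (-1) / -1 = 1
x_3 = (10 - (-2)*(1)) / -6 = -2
x_2 = (-12 - (6)*(-2) - (-4)*(1)) / -1 = -4
x_1 = (-41 - (5)*(-4) - (3)*(-2) - (-3)*(1)) / 3 = -4

(-4, -4, -2, 1)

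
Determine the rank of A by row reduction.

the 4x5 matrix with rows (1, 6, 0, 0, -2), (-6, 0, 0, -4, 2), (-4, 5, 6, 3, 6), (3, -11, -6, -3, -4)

rank(A) = 3

Row reduction:
R2 <- R2 - (-6)*R1:  [   0   36    0   -4  -10 ]
R3 <- R3 - (-4)*R1:  [  0  29   6   3  -2 ]
R4 <- R4 - (3)*R1:  [   0  -29   -6   -3    2 ]
R3 <- R3 - (29/36)*R2:  [      0       0       6    56/9  109/18 ]
R4 <- R4 - (-29/36)*R2:  [       0        0       -6    -56/9  -109/18 ]
R4 <- R4 - (-1)*R3:  [ 0  0  0  0  0 ]
Row echelon form:
[ 1   6  0     0      -2 ]
[ 0  36  0    -4     -10 ]
[ 0   0  6  56/9  109/18 ]
[ 0   0  0     0       0 ]
Nonzero rows / pivot columns: 3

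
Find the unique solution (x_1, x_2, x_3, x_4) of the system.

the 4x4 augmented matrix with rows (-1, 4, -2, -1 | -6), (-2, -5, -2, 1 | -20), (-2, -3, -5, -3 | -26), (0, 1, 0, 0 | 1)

Forward elimination on [A|b]:
R2 <- R2 - (2)*R1:  [   0  -13    2    3   -8 ]
R3 <- R3 - (2)*R1:  [   0  -11   -1   -1  -14 ]
R3 <- R3 - (11/13)*R2:  [      0       0  -35/13  -46/13  -94/13 ]
R4 <- R4 - (-1/13)*R2:  [    0     0  2/13  3/13  5/13 ]
R4 <- R4 - (-2/35)*R3:  [     0      0      0   1/35  -1/35 ]
Row echelon form:
[ -1    4      -2      -1  |      -6 ]
[  0  -13       2       3  |      -8 ]
[  0    0  -35/13  -46/13  |  -94/13 ]
[  0    0       0    1/35  |   -1/35 ]
Back-substitution:
x_4 = (-1/35) / (1/35) = -1
x_3 = (-94/13 - (-46/13)*(-1)) / (-35/13) = 4
x_2 = (-8 - (2)*(4) - (3)*(-1)) / -13 = 1
x_1 = (-6 - (4)*(1) - (-2)*(4) - (-1)*(-1)) / -1 = 3

(3, 1, 4, -1)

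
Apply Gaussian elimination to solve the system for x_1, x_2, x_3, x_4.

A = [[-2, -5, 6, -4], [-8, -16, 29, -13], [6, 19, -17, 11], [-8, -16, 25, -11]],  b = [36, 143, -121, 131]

(1, -4, 3, 0)

Forward elimination on [A|b]:
R2 <- R2 - (4)*R1:  [  0   4   5   3  -1 ]
R3 <- R3 - (-3)*R1:  [   0    4    1   -1  -13 ]
R4 <- R4 - (4)*R1:  [   0    4    1    5  -13 ]
R3 <- R3 - (1)*R2:  [   0    0   -4   -4  -12 ]
R4 <- R4 - (1)*R2:  [   0    0   -4    2  -12 ]
R4 <- R4 - (1)*R3:  [ 0  0  0  6  0 ]
Row echelon form:
[ -2  -5   6  -4  |   36 ]
[  0   4   5   3  |   -1 ]
[  0   0  -4  -4  |  -12 ]
[  0   0   0   6  |    0 ]
Back-substitution:
x_4 = (0) / 6 = 0
x_3 = (-12 - (-4)*(0)) / -4 = 3
x_2 = (-1 - (5)*(3) - (3)*(0)) / 4 = -4
x_1 = (36 - (-5)*(-4) - (6)*(3) - (-4)*(0)) / -2 = 1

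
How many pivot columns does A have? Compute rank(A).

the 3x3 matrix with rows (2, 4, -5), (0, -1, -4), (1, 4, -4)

Row reduction:
R3 <- R3 - (1/2)*R1:  [    0     2  -3/2 ]
R3 <- R3 - (-2)*R2:  [     0      0  -19/2 ]
Row echelon form:
[ 2   4     -5 ]
[ 0  -1     -4 ]
[ 0   0  -19/2 ]
Nonzero rows / pivot columns: 3

rank(A) = 3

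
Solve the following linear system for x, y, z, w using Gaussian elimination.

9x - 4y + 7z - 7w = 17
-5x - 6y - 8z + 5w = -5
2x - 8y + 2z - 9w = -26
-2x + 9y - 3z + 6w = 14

Forward elimination on [A|b]:
R2 <- R2 - (-5/9)*R1:  [     0  -74/9  -37/9   10/9   40/9 ]
R3 <- R3 - (2/9)*R1:  [      0   -64/9     4/9   -67/9  -268/9 ]
R4 <- R4 - (-2/9)*R1:  [     0   73/9  -13/9   40/9  160/9 ]
R3 <- R3 - (32/37)*R2:  [        0         0         4   -311/37  -1244/37 ]
R4 <- R4 - (-73/74)*R2:  [      0       0   -11/2  205/37  820/37 ]
R4 <- R4 - (-11/8)*R3:  [         0          0          0  -1781/296   -1781/74 ]
Row echelon form:
[ 9     -4      7         -7  |        17 ]
[ 0  -74/9  -37/9       10/9  |      40/9 ]
[ 0      0      4    -311/37  |  -1244/37 ]
[ 0      0      0  -1781/296  |  -1781/74 ]
Back-substitution:
w = (-1781/74) / (-1781/296) = 4
z = (-1244/37 - (-311/37)*(4)) / 4 = 0
y = (40/9 - (-37/9)*(0) - (10/9)*(4)) / (-74/9) = 0
x = (17 - (-4)*(0) - (7)*(0) - (-7)*(4)) / 9 = 5

(5, 0, 0, 4)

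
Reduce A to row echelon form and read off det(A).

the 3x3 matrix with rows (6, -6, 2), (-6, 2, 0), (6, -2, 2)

Forward elimination:
R2 <- R2 - (-1)*R1:  [  0  -4   2 ]
R3 <- R3 - (1)*R1:  [ 0  4  0 ]
R3 <- R3 - (-1)*R2:  [ 0  0  2 ]
Upper-triangular form:
[ 6  -6  2 ]
[ 0  -4  2 ]
[ 0   0  2 ]
det(A) = (-1)^0 * (6) * (-4) * (2) = -48  (0 row swaps -> sign +1)

det(A) = -48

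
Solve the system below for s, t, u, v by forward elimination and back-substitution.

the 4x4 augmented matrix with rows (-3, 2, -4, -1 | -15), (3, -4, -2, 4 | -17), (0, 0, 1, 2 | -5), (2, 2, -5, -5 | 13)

Forward elimination on [A|b]:
R2 <- R2 - (-1)*R1:  [   0   -2   -6    3  -32 ]
R4 <- R4 - (-2/3)*R1:  [     0   10/3  -23/3  -17/3      3 ]
R4 <- R4 - (-5/3)*R2:  [      0       0   -53/3    -2/3  -151/3 ]
R4 <- R4 - (-53/3)*R3:  [      0       0       0   104/3  -416/3 ]
Row echelon form:
[ -3   2  -4     -1  |     -15 ]
[  0  -2  -6      3  |     -32 ]
[  0   0   1      2  |      -5 ]
[  0   0   0  104/3  |  -416/3 ]
Back-substitution:
v = (-416/3) / (104/3) = -4
u = (-5 - (2)*(-4)) / 1 = 3
t = (-32 - (-6)*(3) - (3)*(-4)) / -2 = 1
s = (-15 - (2)*(1) - (-4)*(3) - (-1)*(-4)) / -3 = 3

(3, 1, 3, -4)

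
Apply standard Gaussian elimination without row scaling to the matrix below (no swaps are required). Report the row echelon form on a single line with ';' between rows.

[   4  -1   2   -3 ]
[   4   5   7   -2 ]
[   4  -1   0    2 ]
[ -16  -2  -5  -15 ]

Forward elimination:
R2 <- R2 - (1)*R1:  [ 0  6  5  1 ]
R3 <- R3 - (1)*R1:  [  0   0  -2   5 ]
R4 <- R4 - (-4)*R1:  [   0   -6    3  -27 ]
R4 <- R4 - (-1)*R2:  [   0    0    8  -26 ]
R4 <- R4 - (-4)*R3:  [  0   0   0  -6 ]
Row echelon form:
[ 4  -1   2  -3 ]
[ 0   6   5   1 ]
[ 0   0  -2   5 ]
[ 0   0   0  -6 ]

REF = [4 -1 2 -3; 0 6 5 1; 0 0 -2 5; 0 0 0 -6]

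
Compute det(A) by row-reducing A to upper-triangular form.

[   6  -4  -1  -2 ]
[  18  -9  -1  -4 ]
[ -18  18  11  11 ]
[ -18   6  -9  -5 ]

Forward elimination:
R2 <- R2 - (3)*R1:  [ 0  3  2  2 ]
R3 <- R3 - (-3)*R1:  [ 0  6  8  5 ]
R4 <- R4 - (-3)*R1:  [   0   -6  -12  -11 ]
R3 <- R3 - (2)*R2:  [ 0  0  4  1 ]
R4 <- R4 - (-2)*R2:  [  0   0  -8  -7 ]
R4 <- R4 - (-2)*R3:  [  0   0   0  -5 ]
Upper-triangular form:
[ 6  -4  -1  -2 ]
[ 0   3   2   2 ]
[ 0   0   4   1 ]
[ 0   0   0  -5 ]
det(A) = (-1)^0 * (6) * (3) * (4) * (-5) = -360  (0 row swaps -> sign +1)

det(A) = -360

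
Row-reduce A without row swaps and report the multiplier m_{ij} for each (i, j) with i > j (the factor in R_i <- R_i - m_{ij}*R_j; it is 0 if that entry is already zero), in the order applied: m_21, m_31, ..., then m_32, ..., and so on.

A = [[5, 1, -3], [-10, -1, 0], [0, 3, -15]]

multipliers: -2, 0, 3

Forward elimination:
R2 <- R2 - (-2)*R1:  [  0   1  -6 ]
R3: entry in column 1 is already 0 -> m_{31} = 0 (no row operation needed)
R3 <- R3 - (3)*R2:  [ 0  0  3 ]
Multipliers (in order of application): m_{21} = -2, m_{31} = 0, m_{32} = 3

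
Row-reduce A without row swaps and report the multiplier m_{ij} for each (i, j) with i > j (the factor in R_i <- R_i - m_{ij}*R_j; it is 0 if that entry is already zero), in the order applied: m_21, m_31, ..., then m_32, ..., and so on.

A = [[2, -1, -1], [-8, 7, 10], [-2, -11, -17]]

multipliers: -4, -1, -4

Forward elimination:
R2 <- R2 - (-4)*R1:  [ 0  3  6 ]
R3 <- R3 - (-1)*R1:  [   0  -12  -18 ]
R3 <- R3 - (-4)*R2:  [ 0  0  6 ]
Multipliers (in order of application): m_{21} = -4, m_{31} = -1, m_{32} = -4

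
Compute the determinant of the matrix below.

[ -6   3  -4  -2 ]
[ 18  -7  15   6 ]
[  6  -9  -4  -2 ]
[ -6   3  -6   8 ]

det(A) = -24

Forward elimination:
R2 <- R2 - (-3)*R1:  [ 0  2  3  0 ]
R3 <- R3 - (-1)*R1:  [  0  -6  -8  -4 ]
R4 <- R4 - (1)*R1:  [  0   0  -2  10 ]
R3 <- R3 - (-3)*R2:  [  0   0   1  -4 ]
R4 <- R4 - (-2)*R3:  [ 0  0  0  2 ]
Upper-triangular form:
[ -6  3  -4  -2 ]
[  0  2   3   0 ]
[  0  0   1  -4 ]
[  0  0   0   2 ]
det(A) = (-1)^0 * (-6) * (2) * (1) * (2) = -24  (0 row swaps -> sign +1)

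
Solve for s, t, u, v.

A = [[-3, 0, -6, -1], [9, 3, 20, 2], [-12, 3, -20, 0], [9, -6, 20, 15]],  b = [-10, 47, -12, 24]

(-3, 4, 3, 1)

Forward elimination on [A|b]:
R2 <- R2 - (-3)*R1:  [  0   3   2  -1  17 ]
R3 <- R3 - (4)*R1:  [  0   3   4   4  28 ]
R4 <- R4 - (-3)*R1:  [  0  -6   2  12  -6 ]
R3 <- R3 - (1)*R2:  [  0   0   2   5  11 ]
R4 <- R4 - (-2)*R2:  [  0   0   6  10  28 ]
R4 <- R4 - (3)*R3:  [  0   0   0  -5  -5 ]
Row echelon form:
[ -3  0  -6  -1  |  -10 ]
[  0  3   2  -1  |   17 ]
[  0  0   2   5  |   11 ]
[  0  0   0  -5  |   -5 ]
Back-substitution:
v = (-5) / -5 = 1
u = (11 - (5)*(1)) / 2 = 3
t = (17 - (2)*(3) - (-1)*(1)) / 3 = 4
s = (-10 - (-6)*(3) - (-1)*(1)) / -3 = -3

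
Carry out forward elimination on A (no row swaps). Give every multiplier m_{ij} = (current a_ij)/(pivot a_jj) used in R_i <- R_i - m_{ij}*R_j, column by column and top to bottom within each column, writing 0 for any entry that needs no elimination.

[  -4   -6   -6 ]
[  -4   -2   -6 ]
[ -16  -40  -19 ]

multipliers: 1, 4, -4

Forward elimination:
R2 <- R2 - (1)*R1:  [ 0  4  0 ]
R3 <- R3 - (4)*R1:  [   0  -16    5 ]
R3 <- R3 - (-4)*R2:  [ 0  0  5 ]
Multipliers (in order of application): m_{21} = 1, m_{31} = 4, m_{32} = -4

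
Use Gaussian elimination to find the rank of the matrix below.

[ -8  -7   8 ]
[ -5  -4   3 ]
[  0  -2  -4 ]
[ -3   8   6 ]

rank(A) = 3

Row reduction:
R2 <- R2 - (5/8)*R1:  [   0  3/8   -2 ]
R4 <- R4 - (3/8)*R1:  [    0  85/8     3 ]
R3 <- R3 - (-16/3)*R2:  [     0      0  -44/3 ]
R4 <- R4 - (85/3)*R2:  [     0      0  179/3 ]
R4 <- R4 - (-179/44)*R3:  [ 0  0  0 ]
Row echelon form:
[ -8   -7      8 ]
[  0  3/8     -2 ]
[  0    0  -44/3 ]
[  0    0      0 ]
Nonzero rows / pivot columns: 3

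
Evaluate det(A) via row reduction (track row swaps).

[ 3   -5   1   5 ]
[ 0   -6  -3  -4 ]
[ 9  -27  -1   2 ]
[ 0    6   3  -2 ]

Forward elimination:
R3 <- R3 - (3)*R1:  [   0  -12   -4  -13 ]
R3 <- R3 - (2)*R2:  [  0   0   2  -5 ]
R4 <- R4 - (-1)*R2:  [  0   0   0  -6 ]
Upper-triangular form:
[ 3  -5   1   5 ]
[ 0  -6  -3  -4 ]
[ 0   0   2  -5 ]
[ 0   0   0  -6 ]
det(A) = (-1)^0 * (3) * (-6) * (2) * (-6) = 216  (0 row swaps -> sign +1)

det(A) = 216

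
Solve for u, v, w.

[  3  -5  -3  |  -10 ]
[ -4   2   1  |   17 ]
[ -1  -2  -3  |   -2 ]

(-5, -4, 5)

Forward elimination on [A|b]:
R2 <- R2 - (-4/3)*R1:  [     0  -14/3     -3   11/3 ]
R3 <- R3 - (-1/3)*R1:  [     0  -11/3     -4  -16/3 ]
R3 <- R3 - (11/14)*R2:  [       0        0   -23/14  -115/14 ]
Row echelon form:
[ 3     -5      -3  |      -10 ]
[ 0  -14/3      -3  |     11/3 ]
[ 0      0  -23/14  |  -115/14 ]
Back-substitution:
w = (-115/14) / (-23/14) = 5
v = (11/3 - (-3)*(5)) / (-14/3) = -4
u = (-10 - (-5)*(-4) - (-3)*(5)) / 3 = -5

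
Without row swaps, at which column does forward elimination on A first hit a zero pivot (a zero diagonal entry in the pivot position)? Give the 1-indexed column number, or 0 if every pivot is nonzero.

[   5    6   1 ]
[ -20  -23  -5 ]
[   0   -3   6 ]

first zero-pivot column = 0

Naive forward elimination:
R2 <- R2 - (-4)*R1:  [  0   1  -1 ]
R3 <- R3 - (-3)*R2:  [ 0  0  3 ]
All pivots nonzero; naive elimination completes without hitting a zero pivot.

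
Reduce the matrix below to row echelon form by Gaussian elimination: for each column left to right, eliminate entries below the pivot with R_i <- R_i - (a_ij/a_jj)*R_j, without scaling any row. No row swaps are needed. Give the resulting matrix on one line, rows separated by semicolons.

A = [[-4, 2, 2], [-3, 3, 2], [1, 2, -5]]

Forward elimination:
R2 <- R2 - (3/4)*R1:  [   0  3/2  1/2 ]
R3 <- R3 - (-1/4)*R1:  [    0   5/2  -9/2 ]
R3 <- R3 - (5/3)*R2:  [     0      0  -16/3 ]
Row echelon form:
[ -4    2      2 ]
[  0  3/2    1/2 ]
[  0    0  -16/3 ]

REF = [-4 2 2; 0 3/2 1/2; 0 0 -16/3]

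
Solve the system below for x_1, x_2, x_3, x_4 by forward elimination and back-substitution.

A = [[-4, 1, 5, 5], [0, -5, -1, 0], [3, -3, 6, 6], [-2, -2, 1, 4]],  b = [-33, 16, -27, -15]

(0, -3, -1, -5)

Forward elimination on [A|b]:
R3 <- R3 - (-3/4)*R1:  [      0    -9/4    39/4    39/4  -207/4 ]
R4 <- R4 - (1/2)*R1:  [    0  -5/2  -3/2   3/2   3/2 ]
R3 <- R3 - (9/20)*R2:  [        0         0      51/5      39/4  -1179/20 ]
R4 <- R4 - (1/2)*R2:  [     0      0     -1    3/2  -13/2 ]
R4 <- R4 - (-5/51)*R3:  [       0        0        0   167/68  -835/68 ]
Row echelon form:
[ -4   1     5       5  |       -33 ]
[  0  -5    -1       0  |        16 ]
[  0   0  51/5    39/4  |  -1179/20 ]
[  0   0     0  167/68  |   -835/68 ]
Back-substitution:
x_4 = (-835/68) / (167/68) = -5
x_3 = (-1179/20 - (39/4)*(-5)) / (51/5) = -1
x_2 = (16 - (-1)*(-1)) / -5 = -3
x_1 = (-33 - (1)*(-3) - (5)*(-1) - (5)*(-5)) / -4 = 0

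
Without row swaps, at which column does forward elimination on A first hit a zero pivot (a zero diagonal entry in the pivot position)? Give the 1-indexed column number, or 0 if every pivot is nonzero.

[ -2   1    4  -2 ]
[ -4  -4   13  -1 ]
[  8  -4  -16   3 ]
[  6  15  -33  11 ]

first zero-pivot column = 3

Naive forward elimination:
R2 <- R2 - (2)*R1:  [  0  -6   5   3 ]
R3 <- R3 - (-4)*R1:  [  0   0   0  -5 ]
R4 <- R4 - (-3)*R1:  [   0   18  -21    5 ]
R4 <- R4 - (-3)*R2:  [  0   0  -6  14 ]
Matrix at this point:
[ -2   1   4  -2 ]
[  0  -6   5   3 ]
[  0   0   0  -5 ]
[  0   0  -6  14 ]
Pivot entry (3,3) is zero but row 4 has -6 in column 3 -> naive elimination stops; a row interchange (e.g. R3 <-> R4) would be required here.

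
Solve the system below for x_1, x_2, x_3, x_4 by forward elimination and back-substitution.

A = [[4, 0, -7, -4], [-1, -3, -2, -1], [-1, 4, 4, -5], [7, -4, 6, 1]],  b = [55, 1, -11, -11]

(4, 2, -5, -1)

Forward elimination on [A|b]:
R2 <- R2 - (-1/4)*R1:  [     0     -3  -15/4     -2   59/4 ]
R3 <- R3 - (-1/4)*R1:  [    0     4   9/4    -6  11/4 ]
R4 <- R4 - (7/4)*R1:  [      0      -4    73/4       8  -429/4 ]
R3 <- R3 - (-4/3)*R2:  [      0       0   -11/4   -26/3  269/12 ]
R4 <- R4 - (4/3)*R2:  [        0         0      93/4      32/3  -1523/12 ]
R4 <- R4 - (-93/11)*R3:  [        0         0         0  -2066/33   2066/33 ]
Row echelon form:
[ 4   0     -7        -4  |       55 ]
[ 0  -3  -15/4        -2  |     59/4 ]
[ 0   0  -11/4     -26/3  |   269/12 ]
[ 0   0      0  -2066/33  |  2066/33 ]
Back-substitution:
x_4 = (2066/33) / (-2066/33) = -1
x_3 = (269/12 - (-26/3)*(-1)) / (-11/4) = -5
x_2 = (59/4 - (-15/4)*(-5) - (-2)*(-1)) / -3 = 2
x_1 = (55 - (-7)*(-5) - (-4)*(-1)) / 4 = 4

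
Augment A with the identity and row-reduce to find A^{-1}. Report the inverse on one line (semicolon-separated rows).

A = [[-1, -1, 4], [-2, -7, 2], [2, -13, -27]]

Gauss-Jordan on [A | I]:
R1 <- (1/-1)*R1:  [  1   1  -4  |  -1   0   0 ]
R2 <- R2 - (-2)*R1:  [  0  -5  -6  |  -2   1   0 ]
R3 <- R3 - (2)*R1:  [   0  -15  -19  |    2    0    1 ]
R2 <- (1/-5)*R2:  [    0     1   6/5  |   2/5  -1/5     0 ]
R1 <- R1 - (1)*R2:  [     1      0  -26/5  |   -7/5    1/5      0 ]
R3 <- R3 - (-15)*R2:  [  0   0  -1  |   8  -3   1 ]
R3 <- (1/-1)*R3:  [  0   0   1  |  -8   3  -1 ]
R1 <- R1 - (-26/5)*R3:  [     1      0      0  |    -43   79/5  -26/5 ]
R2 <- R2 - (6/5)*R3:  [     0      1      0  |     10  -19/5    6/5 ]
Right block of [I | A^{-1}] is the inverse:
[ -43   79/5  -26/5 ]
[  10  -19/5    6/5 ]
[  -8      3     -1 ]

inverse = [-43 79/5 -26/5; 10 -19/5 6/5; -8 3 -1]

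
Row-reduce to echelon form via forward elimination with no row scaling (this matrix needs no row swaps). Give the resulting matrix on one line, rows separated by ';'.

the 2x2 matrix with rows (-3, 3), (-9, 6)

Forward elimination:
R2 <- R2 - (3)*R1:  [  0  -3 ]
Row echelon form:
[ -3   3 ]
[  0  -3 ]

REF = [-3 3; 0 -3]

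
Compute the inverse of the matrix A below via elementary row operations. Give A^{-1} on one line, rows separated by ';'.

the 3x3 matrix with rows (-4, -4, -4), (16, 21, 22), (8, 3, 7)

Gauss-Jordan on [A | I]:
R1 <- (1/-4)*R1:  [    1     1     1  |  -1/4     0     0 ]
R2 <- R2 - (16)*R1:  [ 0  5  6  |  4  1  0 ]
R3 <- R3 - (8)*R1:  [  0  -5  -1  |   2   0   1 ]
R2 <- (1/5)*R2:  [   0    1  6/5  |  4/5  1/5    0 ]
R1 <- R1 - (1)*R2:  [      1       0    -1/5  |  -21/20    -1/5       0 ]
R3 <- R3 - (-5)*R2:  [ 0  0  5  |  6  1  1 ]
R3 <- (1/5)*R3:  [   0    0    1  |  6/5  1/5  1/5 ]
R1 <- R1 - (-1/5)*R3:  [       1        0        0  |  -81/100    -4/25     1/25 ]
R2 <- R2 - (6/5)*R3:  [      0       1       0  |  -16/25   -1/25   -6/25 ]
Right block of [I | A^{-1}] is the inverse:
[ -81/100  -4/25   1/25 ]
[  -16/25  -1/25  -6/25 ]
[     6/5    1/5    1/5 ]

inverse = [-81/100 -4/25 1/25; -16/25 -1/25 -6/25; 6/5 1/5 1/5]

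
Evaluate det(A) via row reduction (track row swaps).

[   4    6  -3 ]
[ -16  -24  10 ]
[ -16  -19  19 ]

det(A) = 40

Forward elimination:
R2 <- R2 - (-4)*R1:  [  0   0  -2 ]
R3 <- R3 - (-4)*R1:  [ 0  5  7 ]
R2 <-> R3   (pivot in column 2 was zero)
[ 4  6  -3 ]
[ 0  5   7 ]
[ 0  0  -2 ]
Upper-triangular form:
[ 4  6  -3 ]
[ 0  5   7 ]
[ 0  0  -2 ]
det(A) = (-1)^1 * (4) * (5) * (-2) = 40  (1 row swap -> sign -1)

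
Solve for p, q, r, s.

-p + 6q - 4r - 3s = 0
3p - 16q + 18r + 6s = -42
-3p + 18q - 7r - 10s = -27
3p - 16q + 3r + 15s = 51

Forward elimination on [A|b]:
R2 <- R2 - (-3)*R1:  [   0    2    6   -3  -42 ]
R3 <- R3 - (3)*R1:  [   0    0    5   -1  -27 ]
R4 <- R4 - (-3)*R1:  [  0   2  -9   6  51 ]
R4 <- R4 - (1)*R2:  [   0    0  -15    9   93 ]
R4 <- R4 - (-3)*R3:  [  0   0   0   6  12 ]
Row echelon form:
[ -1  6  -4  -3  |    0 ]
[  0  2   6  -3  |  -42 ]
[  0  0   5  -1  |  -27 ]
[  0  0   0   6  |   12 ]
Back-substitution:
s = (12) / 6 = 2
r = (-27 - (-1)*(2)) / 5 = -5
q = (-42 - (6)*(-5) - (-3)*(2)) / 2 = -3
p = (0 - (6)*(-3) - (-4)*(-5) - (-3)*(2)) / -1 = -4

(-4, -3, -5, 2)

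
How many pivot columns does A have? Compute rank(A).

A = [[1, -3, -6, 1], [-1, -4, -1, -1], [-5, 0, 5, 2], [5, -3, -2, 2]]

rank(A) = 4

Row reduction:
R2 <- R2 - (-1)*R1:  [  0  -7  -7   0 ]
R3 <- R3 - (-5)*R1:  [   0  -15  -25    7 ]
R4 <- R4 - (5)*R1:  [  0  12  28  -3 ]
R3 <- R3 - (15/7)*R2:  [   0    0  -10    7 ]
R4 <- R4 - (-12/7)*R2:  [  0   0  16  -3 ]
R4 <- R4 - (-8/5)*R3:  [    0     0     0  41/5 ]
Row echelon form:
[ 1  -3   -6     1 ]
[ 0  -7   -7     0 ]
[ 0   0  -10     7 ]
[ 0   0    0  41/5 ]
Nonzero rows / pivot columns: 4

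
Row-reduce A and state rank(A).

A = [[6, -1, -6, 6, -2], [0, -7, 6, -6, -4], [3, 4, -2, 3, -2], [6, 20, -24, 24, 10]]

Row reduction:
R3 <- R3 - (1/2)*R1:  [   0  9/2    1    0   -1 ]
R4 <- R4 - (1)*R1:  [   0   21  -18   18   12 ]
R3 <- R3 - (-9/14)*R2:  [     0      0   34/7  -27/7  -25/7 ]
R4 <- R4 - (-3)*R2:  [ 0  0  0  0  0 ]
Row echelon form:
[ 6  -1    -6      6     -2 ]
[ 0  -7     6     -6     -4 ]
[ 0   0  34/7  -27/7  -25/7 ]
[ 0   0     0      0      0 ]
Nonzero rows / pivot columns: 3

rank(A) = 3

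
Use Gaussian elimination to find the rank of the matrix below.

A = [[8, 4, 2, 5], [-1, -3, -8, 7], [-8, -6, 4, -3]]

Row reduction:
R2 <- R2 - (-1/8)*R1:  [     0   -5/2  -31/4   61/8 ]
R3 <- R3 - (-1)*R1:  [  0  -2   6   2 ]
R3 <- R3 - (4/5)*R2:  [      0       0    61/5  -41/10 ]
Row echelon form:
[ 8     4      2       5 ]
[ 0  -5/2  -31/4    61/8 ]
[ 0     0   61/5  -41/10 ]
Nonzero rows / pivot columns: 3

rank(A) = 3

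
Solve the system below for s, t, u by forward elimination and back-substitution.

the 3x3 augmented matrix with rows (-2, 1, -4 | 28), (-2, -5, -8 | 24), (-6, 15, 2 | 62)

Forward elimination on [A|b]:
R2 <- R2 - (1)*R1:  [  0  -6  -4  -4 ]
R3 <- R3 - (3)*R1:  [   0   12   14  -22 ]
R3 <- R3 - (-2)*R2:  [   0    0    6  -30 ]
Row echelon form:
[ -2   1  -4  |   28 ]
[  0  -6  -4  |   -4 ]
[  0   0   6  |  -30 ]
Back-substitution:
u = (-30) / 6 = -5
t = (-4 - (-4)*(-5)) / -6 = 4
s = (28 - (1)*(4) - (-4)*(-5)) / -2 = -2

(-2, 4, -5)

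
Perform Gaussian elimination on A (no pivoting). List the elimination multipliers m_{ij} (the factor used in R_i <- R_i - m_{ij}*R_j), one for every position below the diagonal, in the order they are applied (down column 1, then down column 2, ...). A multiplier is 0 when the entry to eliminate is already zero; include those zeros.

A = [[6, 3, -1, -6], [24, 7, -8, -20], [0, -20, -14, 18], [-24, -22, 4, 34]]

Forward elimination:
R2 <- R2 - (4)*R1:  [  0  -5  -4   4 ]
R3: entry in column 1 is already 0 -> m_{31} = 0 (no row operation needed)
R4 <- R4 - (-4)*R1:  [   0  -10    0   10 ]
R3 <- R3 - (4)*R2:  [ 0  0  2  2 ]
R4 <- R4 - (2)*R2:  [ 0  0  8  2 ]
R4 <- R4 - (4)*R3:  [  0   0   0  -6 ]
Multipliers (in order of application): m_{21} = 4, m_{31} = 0, m_{41} = -4, m_{32} = 4, m_{42} = 2, m_{43} = 4

multipliers: 4, 0, -4, 4, 2, 4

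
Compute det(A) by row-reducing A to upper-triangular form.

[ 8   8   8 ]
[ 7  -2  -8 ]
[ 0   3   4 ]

det(A) = 72

Forward elimination:
R2 <- R2 - (7/8)*R1:  [   0   -9  -15 ]
R3 <- R3 - (-1/3)*R2:  [  0   0  -1 ]
Upper-triangular form:
[ 8   8    8 ]
[ 0  -9  -15 ]
[ 0   0   -1 ]
det(A) = (-1)^0 * (8) * (-9) * (-1) = 72  (0 row swaps -> sign +1)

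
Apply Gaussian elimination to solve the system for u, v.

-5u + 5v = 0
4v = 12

Forward elimination on [A|b]:
Row echelon form:
[ -5  5  |   0 ]
[  0  4  |  12 ]
Back-substitution:
v = (12) / 4 = 3
u = (0 - (5)*(3)) / -5 = 3

(3, 3)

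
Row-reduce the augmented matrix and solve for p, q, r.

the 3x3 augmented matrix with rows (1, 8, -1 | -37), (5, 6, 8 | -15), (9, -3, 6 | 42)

Forward elimination on [A|b]:
R2 <- R2 - (5)*R1:  [   0  -34   13  170 ]
R3 <- R3 - (9)*R1:  [   0  -75   15  375 ]
R3 <- R3 - (75/34)*R2:  [       0        0  -465/34        0 ]
Row echelon form:
[ 1    8       -1  |  -37 ]
[ 0  -34       13  |  170 ]
[ 0    0  -465/34  |    0 ]
Back-substitution:
r = (0) / (-465/34) = 0
q = (170 - (13)*(0)) / -34 = -5
p = (-37 - (8)*(-5) - (-1)*(0)) / 1 = 3

(3, -5, 0)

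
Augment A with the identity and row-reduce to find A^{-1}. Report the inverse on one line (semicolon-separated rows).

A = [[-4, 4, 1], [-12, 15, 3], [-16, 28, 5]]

inverse = [3/4 -2/3 1/4; -1 1/3 0; 8 -4 1]

Gauss-Jordan on [A | I]:
R1 <- (1/-4)*R1:  [    1    -1  -1/4  |  -1/4     0     0 ]
R2 <- R2 - (-12)*R1:  [  0   3   0  |  -3   1   0 ]
R3 <- R3 - (-16)*R1:  [  0  12   1  |  -4   0   1 ]
R2 <- (1/3)*R2:  [   0    1    0  |   -1  1/3    0 ]
R1 <- R1 - (-1)*R2:  [    1     0  -1/4  |  -5/4   1/3     0 ]
R3 <- R3 - (12)*R2:  [  0   0   1  |   8  -4   1 ]
R1 <- R1 - (-1/4)*R3:  [    1     0     0  |   3/4  -2/3   1/4 ]
Right block of [I | A^{-1}] is the inverse:
[ 3/4  -2/3  1/4 ]
[  -1   1/3    0 ]
[   8    -4    1 ]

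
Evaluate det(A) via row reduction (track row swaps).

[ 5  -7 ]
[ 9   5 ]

det(A) = 88

Forward elimination:
R2 <- R2 - (9/5)*R1:  [    0  88/5 ]
Upper-triangular form:
[ 5    -7 ]
[ 0  88/5 ]
det(A) = (-1)^0 * (5) * (88/5) = 88  (0 row swaps -> sign +1)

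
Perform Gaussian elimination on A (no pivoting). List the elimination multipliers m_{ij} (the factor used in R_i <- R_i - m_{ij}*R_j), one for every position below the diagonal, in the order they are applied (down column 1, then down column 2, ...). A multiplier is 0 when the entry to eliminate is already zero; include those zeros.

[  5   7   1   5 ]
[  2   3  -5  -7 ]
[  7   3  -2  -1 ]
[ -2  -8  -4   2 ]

multipliers: 2/5, 7/5, -2/5, -34, -26, 144/187

Forward elimination:
R2 <- R2 - (2/5)*R1:  [     0    1/5  -27/5     -9 ]
R3 <- R3 - (7/5)*R1:  [     0  -34/5  -17/5     -8 ]
R4 <- R4 - (-2/5)*R1:  [     0  -26/5  -18/5      4 ]
R3 <- R3 - (-34)*R2:  [    0     0  -187  -314 ]
R4 <- R4 - (-26)*R2:  [    0     0  -144  -230 ]
R4 <- R4 - (144/187)*R3:  [        0         0         0  2206/187 ]
Multipliers (in order of application): m_{21} = 2/5, m_{31} = 7/5, m_{41} = -2/5, m_{32} = -34, m_{42} = -26, m_{43} = 144/187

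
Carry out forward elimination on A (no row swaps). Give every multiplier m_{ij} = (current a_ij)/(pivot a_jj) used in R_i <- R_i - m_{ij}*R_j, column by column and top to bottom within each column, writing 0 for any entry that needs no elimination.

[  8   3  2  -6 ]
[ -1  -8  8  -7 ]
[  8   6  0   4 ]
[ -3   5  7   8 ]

Forward elimination:
R2 <- R2 - (-1/8)*R1:  [     0  -61/8   33/4  -31/4 ]
R3 <- R3 - (1)*R1:  [  0   3  -2  10 ]
R4 <- R4 - (-3/8)*R1:  [    0  49/8  31/4  23/4 ]
R3 <- R3 - (-24/61)*R2:  [      0       0   76/61  424/61 ]
R4 <- R4 - (-49/61)*R2:  [      0       0  877/61  -29/61 ]
R4 <- R4 - (877/76)*R3:  [        0         0         0  -1533/19 ]
Multipliers (in order of application): m_{21} = -1/8, m_{31} = 1, m_{41} = -3/8, m_{32} = -24/61, m_{42} = -49/61, m_{43} = 877/76

multipliers: -1/8, 1, -3/8, -24/61, -49/61, 877/76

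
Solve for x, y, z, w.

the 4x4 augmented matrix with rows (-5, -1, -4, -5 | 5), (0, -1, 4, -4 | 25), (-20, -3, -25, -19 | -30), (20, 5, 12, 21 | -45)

(-4, -5, 5, 0)

Forward elimination on [A|b]:
R3 <- R3 - (4)*R1:  [   0    1   -9    1  -50 ]
R4 <- R4 - (-4)*R1:  [   0    1   -4    1  -25 ]
R3 <- R3 - (-1)*R2:  [   0    0   -5   -3  -25 ]
R4 <- R4 - (-1)*R2:  [  0   0   0  -3   0 ]
Row echelon form:
[ -5  -1  -4  -5  |    5 ]
[  0  -1   4  -4  |   25 ]
[  0   0  -5  -3  |  -25 ]
[  0   0   0  -3  |    0 ]
Back-substitution:
w = (0) / -3 = 0
z = (-25 - (-3)*(0)) / -5 = 5
y = (25 - (4)*(5) - (-4)*(0)) / -1 = -5
x = (5 - (-1)*(-5) - (-4)*(5) - (-5)*(0)) / -5 = -4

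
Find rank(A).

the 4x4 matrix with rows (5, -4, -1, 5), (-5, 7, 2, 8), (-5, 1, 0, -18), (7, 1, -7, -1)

rank(A) = 3

Row reduction:
R2 <- R2 - (-1)*R1:  [  0   3   1  13 ]
R3 <- R3 - (-1)*R1:  [   0   -3   -1  -13 ]
R4 <- R4 - (7/5)*R1:  [     0   33/5  -28/5     -8 ]
R3 <- R3 - (-1)*R2:  [ 0  0  0  0 ]
R4 <- R4 - (11/5)*R2:  [      0       0   -39/5  -183/5 ]
R3 <-> R4   (pivot in column 3 was zero)
[ 5  -4     -1       5 ]
[ 0   3      1      13 ]
[ 0   0  -39/5  -183/5 ]
[ 0   0      0       0 ]
Row echelon form:
[ 5  -4     -1       5 ]
[ 0   3      1      13 ]
[ 0   0  -39/5  -183/5 ]
[ 0   0      0       0 ]
Nonzero rows / pivot columns: 3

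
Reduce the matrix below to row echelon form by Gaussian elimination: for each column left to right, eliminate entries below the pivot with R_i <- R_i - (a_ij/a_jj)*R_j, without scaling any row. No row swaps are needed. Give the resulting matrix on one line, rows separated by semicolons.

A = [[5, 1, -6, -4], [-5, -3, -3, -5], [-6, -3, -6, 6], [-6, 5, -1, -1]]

Forward elimination:
R2 <- R2 - (-1)*R1:  [  0  -2  -9  -9 ]
R3 <- R3 - (-6/5)*R1:  [     0   -9/5  -66/5    6/5 ]
R4 <- R4 - (-6/5)*R1:  [     0   31/5  -41/5  -29/5 ]
R3 <- R3 - (9/10)*R2:  [      0       0  -51/10   93/10 ]
R4 <- R4 - (-31/10)*R2:  [       0        0  -361/10  -337/10 ]
R4 <- R4 - (361/51)*R3:  [        0         0         0  -1692/17 ]
Row echelon form:
[ 5   1      -6        -4 ]
[ 0  -2      -9        -9 ]
[ 0   0  -51/10     93/10 ]
[ 0   0       0  -1692/17 ]

REF = [5 1 -6 -4; 0 -2 -9 -9; 0 0 -51/10 93/10; 0 0 0 -1692/17]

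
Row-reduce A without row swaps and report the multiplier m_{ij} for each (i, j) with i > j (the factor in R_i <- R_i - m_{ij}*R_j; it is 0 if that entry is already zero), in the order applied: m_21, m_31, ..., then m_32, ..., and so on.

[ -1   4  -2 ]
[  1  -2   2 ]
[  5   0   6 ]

Forward elimination:
R2 <- R2 - (-1)*R1:  [ 0  2  0 ]
R3 <- R3 - (-5)*R1:  [  0  20  -4 ]
R3 <- R3 - (10)*R2:  [  0   0  -4 ]
Multipliers (in order of application): m_{21} = -1, m_{31} = -5, m_{32} = 10

multipliers: -1, -5, 10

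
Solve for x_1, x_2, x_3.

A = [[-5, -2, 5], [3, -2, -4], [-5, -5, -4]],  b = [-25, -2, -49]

(4, 5, 1)

Forward elimination on [A|b]:
R2 <- R2 - (-3/5)*R1:  [     0  -16/5     -1    -17 ]
R3 <- R3 - (1)*R1:  [   0   -3   -9  -24 ]
R3 <- R3 - (15/16)*R2:  [       0        0  -129/16  -129/16 ]
Row echelon form:
[ -5     -2        5  |      -25 ]
[  0  -16/5       -1  |      -17 ]
[  0      0  -129/16  |  -129/16 ]
Back-substitution:
x_3 = (-129/16) / (-129/16) = 1
x_2 = (-17 - (-1)*(1)) / (-16/5) = 5
x_1 = (-25 - (-2)*(5) - (5)*(1)) / -5 = 4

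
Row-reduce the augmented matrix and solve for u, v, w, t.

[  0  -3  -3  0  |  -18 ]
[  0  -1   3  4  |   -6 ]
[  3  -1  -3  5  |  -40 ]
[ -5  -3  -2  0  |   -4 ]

Forward elimination on [A|b]:
R1 <-> R3   (pivot in column 1 was zero)
[  3  -1  -3  5  -40 ]
[  0  -1   3  4   -6 ]
[  0  -3  -3  0  -18 ]
[ -5  -3  -2  0   -4 ]
R4 <- R4 - (-5/3)*R1:  [      0   -14/3      -7    25/3  -212/3 ]
R3 <- R3 - (3)*R2:  [   0    0  -12  -12    0 ]
R4 <- R4 - (14/3)*R2:  [      0       0     -21   -31/3  -128/3 ]
R4 <- R4 - (7/4)*R3:  [      0       0       0    32/3  -128/3 ]
Row echelon form:
[ 3  -1   -3     5  |     -40 ]
[ 0  -1    3     4  |      -6 ]
[ 0   0  -12   -12  |       0 ]
[ 0   0    0  32/3  |  -128/3 ]
Back-substitution:
t = (-128/3) / (32/3) = -4
w = (0 - (-12)*(-4)) / -12 = 4
v = (-6 - (3)*(4) - (4)*(-4)) / -1 = 2
u = (-40 - (-1)*(2) - (-3)*(4) - (5)*(-4)) / 3 = -2

(-2, 2, 4, -4)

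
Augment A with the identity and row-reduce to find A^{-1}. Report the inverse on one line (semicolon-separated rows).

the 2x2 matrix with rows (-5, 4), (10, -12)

Gauss-Jordan on [A | I]:
R1 <- (1/-5)*R1:  [    1  -4/5  |  -1/5     0 ]
R2 <- R2 - (10)*R1:  [  0  -4  |   2   1 ]
R2 <- (1/-4)*R2:  [    0     1  |  -1/2  -1/4 ]
R1 <- R1 - (-4/5)*R2:  [    1     0  |  -3/5  -1/5 ]
Right block of [I | A^{-1}] is the inverse:
[ -3/5  -1/5 ]
[ -1/2  -1/4 ]

inverse = [-3/5 -1/5; -1/2 -1/4]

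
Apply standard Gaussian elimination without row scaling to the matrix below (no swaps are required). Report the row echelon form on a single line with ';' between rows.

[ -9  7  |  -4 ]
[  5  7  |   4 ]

Forward elimination:
R2 <- R2 - (-5/9)*R1:  [    0  98/9  16/9 ]
Row echelon form:
[ -9     7  |    -4 ]
[  0  98/9  |  16/9 ]

REF = [-9 7 -4; 0 98/9 16/9]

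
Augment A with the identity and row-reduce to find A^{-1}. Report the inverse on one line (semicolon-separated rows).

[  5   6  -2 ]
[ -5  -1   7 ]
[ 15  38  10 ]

Gauss-Jordan on [A | I]:
R1 <- (1/5)*R1:  [    1   6/5  -2/5  |   1/5     0     0 ]
R2 <- R2 - (-5)*R1:  [ 0  5  5  |  1  1  0 ]
R3 <- R3 - (15)*R1:  [  0  20  16  |  -3   0   1 ]
R2 <- (1/5)*R2:  [   0    1    1  |  1/5  1/5    0 ]
R1 <- R1 - (6/5)*R2:  [     1      0   -8/5  |  -1/25  -6/25      0 ]
R3 <- R3 - (20)*R2:  [  0   0  -4  |  -7  -4   1 ]
R3 <- (1/-4)*R3:  [    0     0     1  |   7/4     1  -1/4 ]
R1 <- R1 - (-8/5)*R3:  [     1      0      0  |  69/25  34/25   -2/5 ]
R2 <- R2 - (1)*R3:  [      0       1       0  |  -31/20    -4/5     1/4 ]
Right block of [I | A^{-1}] is the inverse:
[  69/25  34/25  -2/5 ]
[ -31/20   -4/5   1/4 ]
[    7/4      1  -1/4 ]

inverse = [69/25 34/25 -2/5; -31/20 -4/5 1/4; 7/4 1 -1/4]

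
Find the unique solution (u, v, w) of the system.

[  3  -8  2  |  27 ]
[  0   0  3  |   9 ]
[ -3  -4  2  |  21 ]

(-1, -3, 3)

Forward elimination on [A|b]:
R3 <- R3 - (-1)*R1:  [   0  -12    4   48 ]
R2 <-> R3   (pivot in column 2 was zero)
[ 3   -8  2  27 ]
[ 0  -12  4  48 ]
[ 0    0  3   9 ]
Row echelon form:
[ 3   -8  2  |  27 ]
[ 0  -12  4  |  48 ]
[ 0    0  3  |   9 ]
Back-substitution:
w = (9) / 3 = 3
v = (48 - (4)*(3)) / -12 = -3
u = (27 - (-8)*(-3) - (2)*(3)) / 3 = -1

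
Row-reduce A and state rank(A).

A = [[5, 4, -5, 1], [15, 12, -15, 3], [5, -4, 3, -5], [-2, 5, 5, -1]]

rank(A) = 3

Row reduction:
R2 <- R2 - (3)*R1:  [ 0  0  0  0 ]
R3 <- R3 - (1)*R1:  [  0  -8   8  -6 ]
R4 <- R4 - (-2/5)*R1:  [    0  33/5     3  -3/5 ]
R2 <-> R3   (pivot in column 2 was zero)
[ 5     4  -5     1 ]
[ 0    -8   8    -6 ]
[ 0     0   0     0 ]
[ 0  33/5   3  -3/5 ]
R4 <- R4 - (-33/40)*R2:  [       0        0     48/5  -111/20 ]
R3 <-> R4   (pivot in column 3 was zero)
[ 5   4    -5        1 ]
[ 0  -8     8       -6 ]
[ 0   0  48/5  -111/20 ]
[ 0   0     0        0 ]
Row echelon form:
[ 5   4    -5        1 ]
[ 0  -8     8       -6 ]
[ 0   0  48/5  -111/20 ]
[ 0   0     0        0 ]
Nonzero rows / pivot columns: 3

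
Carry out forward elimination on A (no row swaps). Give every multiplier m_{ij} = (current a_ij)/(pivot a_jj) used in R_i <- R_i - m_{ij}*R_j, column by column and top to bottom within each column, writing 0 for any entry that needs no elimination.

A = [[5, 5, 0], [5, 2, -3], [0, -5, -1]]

multipliers: 1, 0, 5/3

Forward elimination:
R2 <- R2 - (1)*R1:  [  0  -3  -3 ]
R3: entry in column 1 is already 0 -> m_{31} = 0 (no row operation needed)
R3 <- R3 - (5/3)*R2:  [ 0  0  4 ]
Multipliers (in order of application): m_{21} = 1, m_{31} = 0, m_{32} = 5/3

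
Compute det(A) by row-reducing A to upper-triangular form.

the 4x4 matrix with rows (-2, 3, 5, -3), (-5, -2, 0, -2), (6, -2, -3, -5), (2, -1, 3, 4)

det(A) = 1129

Forward elimination:
R2 <- R2 - (5/2)*R1:  [     0  -19/2  -25/2   11/2 ]
R3 <- R3 - (-3)*R1:  [   0    7   12  -14 ]
R4 <- R4 - (-1)*R1:  [ 0  2  8  1 ]
R3 <- R3 - (-14/19)*R2:  [       0        0    53/19  -189/19 ]
R4 <- R4 - (-4/19)*R2:  [      0       0  102/19   41/19 ]
R4 <- R4 - (102/53)*R3:  [       0        0        0  1129/53 ]
Upper-triangular form:
[ -2      3      5       -3 ]
[  0  -19/2  -25/2     11/2 ]
[  0      0  53/19  -189/19 ]
[  0      0      0  1129/53 ]
det(A) = (-1)^0 * (-2) * (-19/2) * (53/19) * (1129/53) = 1129  (0 row swaps -> sign +1)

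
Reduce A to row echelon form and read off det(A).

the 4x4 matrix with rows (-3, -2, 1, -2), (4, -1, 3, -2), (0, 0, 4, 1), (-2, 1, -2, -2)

det(A) = -161

Forward elimination:
R2 <- R2 - (-4/3)*R1:  [     0  -11/3   13/3  -14/3 ]
R4 <- R4 - (2/3)*R1:  [    0   7/3  -8/3  -2/3 ]
R4 <- R4 - (-7/11)*R2:  [      0       0    1/11  -40/11 ]
R4 <- R4 - (1/44)*R3:  [       0        0        0  -161/44 ]
Upper-triangular form:
[ -3     -2     1       -2 ]
[  0  -11/3  13/3    -14/3 ]
[  0      0     4        1 ]
[  0      0     0  -161/44 ]
det(A) = (-1)^0 * (-3) * (-11/3) * (4) * (-161/44) = -161  (0 row swaps -> sign +1)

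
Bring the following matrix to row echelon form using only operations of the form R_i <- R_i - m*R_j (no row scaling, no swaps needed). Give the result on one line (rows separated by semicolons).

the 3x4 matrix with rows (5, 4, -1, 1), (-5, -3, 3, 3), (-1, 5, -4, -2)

REF = [5 4 -1 1; 0 1 2 4; 0 0 -79/5 -25]

Forward elimination:
R2 <- R2 - (-1)*R1:  [ 0  1  2  4 ]
R3 <- R3 - (-1/5)*R1:  [     0   29/5  -21/5   -9/5 ]
R3 <- R3 - (29/5)*R2:  [     0      0  -79/5    -25 ]
Row echelon form:
[ 5  4     -1    1 ]
[ 0  1      2    4 ]
[ 0  0  -79/5  -25 ]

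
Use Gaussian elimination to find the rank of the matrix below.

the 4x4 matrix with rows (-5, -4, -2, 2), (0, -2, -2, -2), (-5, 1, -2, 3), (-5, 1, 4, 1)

rank(A) = 4

Row reduction:
R3 <- R3 - (1)*R1:  [ 0  5  0  1 ]
R4 <- R4 - (1)*R1:  [  0   5   6  -1 ]
R3 <- R3 - (-5/2)*R2:  [  0   0  -5  -4 ]
R4 <- R4 - (-5/2)*R2:  [  0   0   1  -6 ]
R4 <- R4 - (-1/5)*R3:  [     0      0      0  -34/5 ]
Row echelon form:
[ -5  -4  -2      2 ]
[  0  -2  -2     -2 ]
[  0   0  -5     -4 ]
[  0   0   0  -34/5 ]
Nonzero rows / pivot columns: 4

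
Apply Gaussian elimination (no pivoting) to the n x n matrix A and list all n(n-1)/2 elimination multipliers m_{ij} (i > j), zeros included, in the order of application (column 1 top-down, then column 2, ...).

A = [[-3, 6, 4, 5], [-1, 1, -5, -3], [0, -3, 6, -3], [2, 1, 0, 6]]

Forward elimination:
R2 <- R2 - (1/3)*R1:  [     0     -1  -19/3  -14/3 ]
R3: entry in column 1 is already 0 -> m_{31} = 0 (no row operation needed)
R4 <- R4 - (-2/3)*R1:  [    0     5   8/3  28/3 ]
R3 <- R3 - (3)*R2:  [  0   0  25  11 ]
R4 <- R4 - (-5)*R2:  [   0    0  -29  -14 ]
R4 <- R4 - (-29/25)*R3:  [      0       0       0  -31/25 ]
Multipliers (in order of application): m_{21} = 1/3, m_{31} = 0, m_{41} = -2/3, m_{32} = 3, m_{42} = -5, m_{43} = -29/25

multipliers: 1/3, 0, -2/3, 3, -5, -29/25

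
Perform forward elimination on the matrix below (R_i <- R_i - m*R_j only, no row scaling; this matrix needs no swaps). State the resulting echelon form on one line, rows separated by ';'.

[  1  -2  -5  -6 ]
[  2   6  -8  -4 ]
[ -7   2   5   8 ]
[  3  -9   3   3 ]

REF = [1 -2 -5 -6; 0 10 2 8; 0 0 -138/5 -122/5; 0 0 0 160/23]

Forward elimination:
R2 <- R2 - (2)*R1:  [  0  10   2   8 ]
R3 <- R3 - (-7)*R1:  [   0  -12  -30  -34 ]
R4 <- R4 - (3)*R1:  [  0  -3  18  21 ]
R3 <- R3 - (-6/5)*R2:  [      0       0  -138/5  -122/5 ]
R4 <- R4 - (-3/10)*R2:  [     0      0   93/5  117/5 ]
R4 <- R4 - (-31/46)*R3:  [      0       0       0  160/23 ]
Row echelon form:
[ 1  -2      -5      -6 ]
[ 0  10       2       8 ]
[ 0   0  -138/5  -122/5 ]
[ 0   0       0  160/23 ]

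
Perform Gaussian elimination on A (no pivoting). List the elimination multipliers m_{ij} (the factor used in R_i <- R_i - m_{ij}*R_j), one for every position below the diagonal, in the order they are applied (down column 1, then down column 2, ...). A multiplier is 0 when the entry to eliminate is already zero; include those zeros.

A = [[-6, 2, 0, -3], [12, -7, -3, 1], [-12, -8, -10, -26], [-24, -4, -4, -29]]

Forward elimination:
R2 <- R2 - (-2)*R1:  [  0  -3  -3  -5 ]
R3 <- R3 - (2)*R1:  [   0  -12  -10  -20 ]
R4 <- R4 - (4)*R1:  [   0  -12   -4  -17 ]
R3 <- R3 - (4)*R2:  [ 0  0  2  0 ]
R4 <- R4 - (4)*R2:  [ 0  0  8  3 ]
R4 <- R4 - (4)*R3:  [ 0  0  0  3 ]
Multipliers (in order of application): m_{21} = -2, m_{31} = 2, m_{41} = 4, m_{32} = 4, m_{42} = 4, m_{43} = 4

multipliers: -2, 2, 4, 4, 4, 4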